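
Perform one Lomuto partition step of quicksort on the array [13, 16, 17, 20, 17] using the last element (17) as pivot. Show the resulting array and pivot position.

Lomuto partition with pivot = 17:

Initial array: [13, 16, 17, 20, 17]

arr[0]=13 <= 17: swap with position 0, array becomes [13, 16, 17, 20, 17]
arr[1]=16 <= 17: swap with position 1, array becomes [13, 16, 17, 20, 17]
arr[2]=17 <= 17: swap with position 2, array becomes [13, 16, 17, 20, 17]
arr[3]=20 > 17: no swap

Place pivot at position 3: [13, 16, 17, 17, 20]
Pivot position: 3

After partitioning with pivot 17, the array becomes [13, 16, 17, 17, 20]. The pivot is placed at index 3. All elements to the left of the pivot are <= 17, and all elements to the right are > 17.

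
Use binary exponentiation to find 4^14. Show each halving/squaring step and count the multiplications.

Computing 4^14 by squaring (build up from 4^1; each line after the first costs one multiplication):

4^1 = 4
4^2 = (4^1)^2 = 4^2 = 16
4^3 = 4 * 4^2 = 4 * 16 = 64
4^6 = (4^3)^2 = 64^2 = 4096
4^7 = 4 * 4^6 = 4 * 4096 = 16384
4^14 = (4^7)^2 = 16384^2 = 268435456

Result: 268435456
Multiplications needed: 5 (5 lines after 4^1)

4^14 = 268435456. Using exponentiation by squaring, this requires 5 multiplications. The key idea: if the exponent is even, square the half-power; if odd, multiply by the base once.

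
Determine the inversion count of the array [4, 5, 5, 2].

Finding inversions in [4, 5, 5, 2]:

(0, 3): arr[0]=4 > arr[3]=2
(1, 3): arr[1]=5 > arr[3]=2
(2, 3): arr[2]=5 > arr[3]=2

Total inversions: 3

The array has 3 inversion(s): (0,3), (1,3), (2,3). Each pair (i,j) satisfies i < j and arr[i] > arr[j].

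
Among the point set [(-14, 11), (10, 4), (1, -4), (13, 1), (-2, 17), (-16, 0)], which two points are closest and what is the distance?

Computing all pairwise distances among 6 points:

d((-14, 11), (10, 4)) = 25.0
d((-14, 11), (1, -4)) = 21.2132
d((-14, 11), (13, 1)) = 28.7924
d((-14, 11), (-2, 17)) = 13.4164
d((-14, 11), (-16, 0)) = 11.1803
d((10, 4), (1, -4)) = 12.0416
d((10, 4), (13, 1)) = 4.2426 <-- minimum
d((10, 4), (-2, 17)) = 17.6918
d((10, 4), (-16, 0)) = 26.3059
d((1, -4), (13, 1)) = 13.0
d((1, -4), (-2, 17)) = 21.2132
d((1, -4), (-16, 0)) = 17.4642
d((13, 1), (-2, 17)) = 21.9317
d((13, 1), (-16, 0)) = 29.0172
d((-2, 17), (-16, 0)) = 22.0227

Closest pair: (10, 4) and (13, 1) with distance 4.2426

The closest pair is (10, 4) and (13, 1) with Euclidean distance 4.2426. For 6 points, brute-force pairwise comparison is shown above. For large n, the divide-and-conquer algorithm (sort by x, recurse on halves, check the dividing strip) achieves O(n log n).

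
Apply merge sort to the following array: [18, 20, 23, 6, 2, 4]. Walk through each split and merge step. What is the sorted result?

Merge sort trace:

Split: [18, 20, 23, 6, 2, 4] -> [18, 20, 23] and [6, 2, 4]
  Split: [18, 20, 23] -> [18] and [20, 23]
    Split: [20, 23] -> [20] and [23]
    Merge: [20] + [23] -> [20, 23]
  Merge: [18] + [20, 23] -> [18, 20, 23]
  Split: [6, 2, 4] -> [6] and [2, 4]
    Split: [2, 4] -> [2] and [4]
    Merge: [2] + [4] -> [2, 4]
  Merge: [6] + [2, 4] -> [2, 4, 6]
Merge: [18, 20, 23] + [2, 4, 6] -> [2, 4, 6, 18, 20, 23]

Final sorted array: [2, 4, 6, 18, 20, 23]

The merge sort proceeds by recursively splitting the array and merging sorted halves.
After all merges, the sorted array is [2, 4, 6, 18, 20, 23].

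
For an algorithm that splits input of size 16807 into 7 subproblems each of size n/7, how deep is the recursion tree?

For divide and conquer with division factor 7:

Problem sizes at each level:
Level 0: 16807
Level 1: 2401
Level 2: 343
Level 3: 49
Level 4: 7
Level 5: 1

The root is level 0 and the size-1 base case is level 5 (the tree spans levels 0 through 5, i.e. 6 levels counting the root), so the depth is the number of divisions: log_7(16807) = 5

The recursion tree depth is log_7(16807) = 5. At each level, the problem size is divided by 7, so it takes 5 divisions to reduce to a base case of size 1. The algorithm makes 7 recursive calls at each level.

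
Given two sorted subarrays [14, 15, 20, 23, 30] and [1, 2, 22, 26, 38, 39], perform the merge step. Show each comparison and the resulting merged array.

Merging process:

Compare 14 vs 1: take 1 from right. Merged: [1]
Compare 14 vs 2: take 2 from right. Merged: [1, 2]
Compare 14 vs 22: take 14 from left. Merged: [1, 2, 14]
Compare 15 vs 22: take 15 from left. Merged: [1, 2, 14, 15]
Compare 20 vs 22: take 20 from left. Merged: [1, 2, 14, 15, 20]
Compare 23 vs 22: take 22 from right. Merged: [1, 2, 14, 15, 20, 22]
Compare 23 vs 26: take 23 from left. Merged: [1, 2, 14, 15, 20, 22, 23]
Compare 30 vs 26: take 26 from right. Merged: [1, 2, 14, 15, 20, 22, 23, 26]
Compare 30 vs 38: take 30 from left. Merged: [1, 2, 14, 15, 20, 22, 23, 26, 30]
Append remaining from right: [38, 39]. Merged: [1, 2, 14, 15, 20, 22, 23, 26, 30, 38, 39]

Final merged array: [1, 2, 14, 15, 20, 22, 23, 26, 30, 38, 39]
Total comparisons: 9

The merged array is [1, 2, 14, 15, 20, 22, 23, 26, 30, 38, 39], requiring 9 comparisons. The merge step runs in O(n) time where n is the total number of elements.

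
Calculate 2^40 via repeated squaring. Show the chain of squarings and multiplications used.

Computing 2^40 by squaring (build up from 2^1; each line after the first costs one multiplication):

2^1 = 2
2^2 = (2^1)^2 = 2^2 = 4
2^4 = (2^2)^2 = 4^2 = 16
2^5 = 2 * 2^4 = 2 * 16 = 32
2^10 = (2^5)^2 = 32^2 = 1024
2^20 = (2^10)^2 = 1024^2 = 1048576
2^40 = (2^20)^2 = 1048576^2 = 1099511627776

Result: 1099511627776
Multiplications needed: 6 (6 lines after 2^1)

2^40 = 1099511627776. Using exponentiation by squaring, this requires 6 multiplications. The key idea: if the exponent is even, square the half-power; if odd, multiply by the base once.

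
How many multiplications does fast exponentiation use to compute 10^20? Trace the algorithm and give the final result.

Computing 10^20 by squaring (build up from 10^1; each line after the first costs one multiplication):

10^1 = 10
10^2 = (10^1)^2 = 10^2 = 100
10^4 = (10^2)^2 = 100^2 = 10000
10^5 = 10 * 10^4 = 10 * 10000 = 100000
10^10 = (10^5)^2 = 100000^2 = 10000000000
10^20 = (10^10)^2 = 10000000000^2 = 100000000000000000000

Result: 100000000000000000000
Multiplications needed: 5 (5 lines after 10^1)

10^20 = 100000000000000000000. Using exponentiation by squaring, this requires 5 multiplications. The key idea: if the exponent is even, square the half-power; if odd, multiply by the base once.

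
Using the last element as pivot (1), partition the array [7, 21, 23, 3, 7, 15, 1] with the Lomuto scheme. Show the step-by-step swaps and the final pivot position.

Lomuto partition with pivot = 1:

Initial array: [7, 21, 23, 3, 7, 15, 1]

arr[0]=7 > 1: no swap
arr[1]=21 > 1: no swap
arr[2]=23 > 1: no swap
arr[3]=3 > 1: no swap
arr[4]=7 > 1: no swap
arr[5]=15 > 1: no swap

Place pivot at position 0: [1, 21, 23, 3, 7, 15, 7]
Pivot position: 0

After partitioning with pivot 1, the array becomes [1, 21, 23, 3, 7, 15, 7]. The pivot is placed at index 0. All elements to the left of the pivot are <= 1, and all elements to the right are > 1.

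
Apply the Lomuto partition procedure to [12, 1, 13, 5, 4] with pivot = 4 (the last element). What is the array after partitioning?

Lomuto partition with pivot = 4:

Initial array: [12, 1, 13, 5, 4]

arr[0]=12 > 4: no swap
arr[1]=1 <= 4: swap with position 0, array becomes [1, 12, 13, 5, 4]
arr[2]=13 > 4: no swap
arr[3]=5 > 4: no swap

Place pivot at position 1: [1, 4, 13, 5, 12]
Pivot position: 1

After partitioning with pivot 4, the array becomes [1, 4, 13, 5, 12]. The pivot is placed at index 1. All elements to the left of the pivot are <= 4, and all elements to the right are > 4.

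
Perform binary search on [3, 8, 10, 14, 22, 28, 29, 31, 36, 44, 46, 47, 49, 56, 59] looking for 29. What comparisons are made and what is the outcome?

Binary search for 29 in [3, 8, 10, 14, 22, 28, 29, 31, 36, 44, 46, 47, 49, 56, 59]:

lo=0, hi=14, mid=7, arr[mid]=31 -> 31 > 29, search left half
lo=0, hi=6, mid=3, arr[mid]=14 -> 14 < 29, search right half
lo=4, hi=6, mid=5, arr[mid]=28 -> 28 < 29, search right half
lo=6, hi=6, mid=6, arr[mid]=29 -> Found target at index 6!

Binary search finds 29 at index 6 after 4 comparisons. The search repeatedly halves the search space by comparing with the middle element.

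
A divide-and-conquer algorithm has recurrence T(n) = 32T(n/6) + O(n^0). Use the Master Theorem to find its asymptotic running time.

Master Theorem for T(n) = 32T(n/6) + O(n^0):

a = 32, b = 6, c = 0
log_b(a) = log_6(32) = 1.9343

Case 1: c = 0 < log_6(32) = 1.9343
T(n) = O(n^(log_6 32))

For T(n) = 32T(n/6) + O(n^0): log_6(32) = 1.9343. This is Case 1 of the Master Theorem (c < log_b(a), work dominated by leaves), giving O(n^(log_6 32)).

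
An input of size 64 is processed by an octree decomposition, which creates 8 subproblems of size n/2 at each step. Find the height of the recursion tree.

For divide and conquer with division factor 2:

Problem sizes at each level:
Level 0: 64
Level 1: 32
Level 2: 16
Level 3: 8
Level 4: 4
Level 5: 2
Level 6: 1

The root is level 0 and the size-1 base case is level 6 (the tree spans levels 0 through 6, i.e. 7 levels counting the root), so the depth is the number of divisions: log_2(64) = 6

The recursion tree depth is log_2(64) = 6. At each level, the problem size is divided by 2, so it takes 6 divisions to reduce to a base case of size 1. The algorithm makes 8 recursive calls at each level.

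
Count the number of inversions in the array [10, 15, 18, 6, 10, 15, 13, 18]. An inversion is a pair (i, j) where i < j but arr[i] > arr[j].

Finding inversions in [10, 15, 18, 6, 10, 15, 13, 18]:

(0, 3): arr[0]=10 > arr[3]=6
(1, 3): arr[1]=15 > arr[3]=6
(1, 4): arr[1]=15 > arr[4]=10
(1, 6): arr[1]=15 > arr[6]=13
(2, 3): arr[2]=18 > arr[3]=6
(2, 4): arr[2]=18 > arr[4]=10
(2, 5): arr[2]=18 > arr[5]=15
(2, 6): arr[2]=18 > arr[6]=13
(5, 6): arr[5]=15 > arr[6]=13

Total inversions: 9

The array has 9 inversion(s): (0,3), (1,3), (1,4), (1,6), (2,3), (2,4), (2,5), (2,6), (5,6). Each pair (i,j) satisfies i < j and arr[i] > arr[j].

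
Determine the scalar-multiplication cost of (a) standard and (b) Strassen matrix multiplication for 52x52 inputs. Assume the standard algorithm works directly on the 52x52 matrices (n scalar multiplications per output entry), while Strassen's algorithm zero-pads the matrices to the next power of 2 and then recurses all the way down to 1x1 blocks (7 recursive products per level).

Matrix multiplication for 52x52 matrices:

Strassen's algorithm requires power-of-2 dimensions. Pad 52x52 to 64x64 (next power of 2).

Standard algorithm: 52^3 = 140608 multiplications
Strassen's algorithm: 7^(log2(64)) = 7^6 = 117649 multiplications
Savings: 140608 - 117649 = 22959 multiplications

Standard: 140608 multiplications (52^3). Strassen: 117649 multiplications (7^6, after padding to 64x64). Strassen reduces 8 recursive multiplications to 7 at each level.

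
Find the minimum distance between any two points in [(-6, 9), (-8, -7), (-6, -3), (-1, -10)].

Computing all pairwise distances among 4 points:

d((-6, 9), (-8, -7)) = 16.1245
d((-6, 9), (-6, -3)) = 12.0
d((-6, 9), (-1, -10)) = 19.6469
d((-8, -7), (-6, -3)) = 4.4721 <-- minimum
d((-8, -7), (-1, -10)) = 7.6158
d((-6, -3), (-1, -10)) = 8.6023

Closest pair: (-8, -7) and (-6, -3) with distance 4.4721

The closest pair is (-8, -7) and (-6, -3) with Euclidean distance 4.4721. For 4 points, brute-force pairwise comparison is shown above. For large n, the divide-and-conquer algorithm (sort by x, recurse on halves, check the dividing strip) achieves O(n log n).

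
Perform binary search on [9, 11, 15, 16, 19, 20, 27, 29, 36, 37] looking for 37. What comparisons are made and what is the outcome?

Binary search for 37 in [9, 11, 15, 16, 19, 20, 27, 29, 36, 37]:

lo=0, hi=9, mid=4, arr[mid]=19 -> 19 < 37, search right half
lo=5, hi=9, mid=7, arr[mid]=29 -> 29 < 37, search right half
lo=8, hi=9, mid=8, arr[mid]=36 -> 36 < 37, search right half
lo=9, hi=9, mid=9, arr[mid]=37 -> Found target at index 9!

Binary search finds 37 at index 9 after 4 comparisons. The search repeatedly halves the search space by comparing with the middle element.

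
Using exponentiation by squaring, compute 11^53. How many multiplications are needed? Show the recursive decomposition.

Computing 11^53 by squaring (build up from 11^1; each line after the first costs one multiplication):

11^1 = 11
11^2 = (11^1)^2 = 11^2 = 121
11^3 = 11 * 11^2 = 11 * 121 = 1331
11^6 = (11^3)^2 = 1331^2 = 1771561
11^12 = (11^6)^2 = 1771561^2 = 3138428376721
11^13 = 11 * 11^12 = 11 * 3138428376721 = 34522712143931
11^26 = (11^13)^2 = 34522712143931^2 = 1191817653772720942460132761
11^52 = (11^26)^2 = 1191817653772720942460132761^2 = 1420429319844313329730664601483335671261683881745483121
11^53 = 11 * 11^52 = 11 * 1420429319844313329730664601483335671261683881745483121 = 15624722518287446627037310616316692383878522699200314331

Result: 15624722518287446627037310616316692383878522699200314331
Multiplications needed: 8 (8 lines after 11^1)

11^53 = 15624722518287446627037310616316692383878522699200314331. Using exponentiation by squaring, this requires 8 multiplications. The key idea: if the exponent is even, square the half-power; if odd, multiply by the base once.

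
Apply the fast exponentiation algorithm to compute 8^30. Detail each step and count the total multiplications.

Computing 8^30 by squaring (build up from 8^1; each line after the first costs one multiplication):

8^1 = 8
8^2 = (8^1)^2 = 8^2 = 64
8^3 = 8 * 8^2 = 8 * 64 = 512
8^6 = (8^3)^2 = 512^2 = 262144
8^7 = 8 * 8^6 = 8 * 262144 = 2097152
8^14 = (8^7)^2 = 2097152^2 = 4398046511104
8^15 = 8 * 8^14 = 8 * 4398046511104 = 35184372088832
8^30 = (8^15)^2 = 35184372088832^2 = 1237940039285380274899124224

Result: 1237940039285380274899124224
Multiplications needed: 7 (7 lines after 8^1)

8^30 = 1237940039285380274899124224. Using exponentiation by squaring, this requires 7 multiplications. The key idea: if the exponent is even, square the half-power; if odd, multiply by the base once.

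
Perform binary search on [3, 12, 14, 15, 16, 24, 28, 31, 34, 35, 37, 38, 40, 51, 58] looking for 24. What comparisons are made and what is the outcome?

Binary search for 24 in [3, 12, 14, 15, 16, 24, 28, 31, 34, 35, 37, 38, 40, 51, 58]:

lo=0, hi=14, mid=7, arr[mid]=31 -> 31 > 24, search left half
lo=0, hi=6, mid=3, arr[mid]=15 -> 15 < 24, search right half
lo=4, hi=6, mid=5, arr[mid]=24 -> Found target at index 5!

Binary search finds 24 at index 5 after 3 comparisons. The search repeatedly halves the search space by comparing with the middle element.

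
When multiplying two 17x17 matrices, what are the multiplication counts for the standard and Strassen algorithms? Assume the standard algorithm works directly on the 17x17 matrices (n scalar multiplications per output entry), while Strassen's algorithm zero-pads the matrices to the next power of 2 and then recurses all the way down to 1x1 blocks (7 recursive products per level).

Matrix multiplication for 17x17 matrices:

Strassen's algorithm requires power-of-2 dimensions. Pad 17x17 to 32x32 (next power of 2).

Standard algorithm: 17^3 = 4913 multiplications
Strassen's algorithm: 7^(log2(32)) = 7^5 = 16807 multiplications
Difference: 4913 - 16807 = -11894 (Strassen uses MORE here due to padding overhead — for small or just-over-power-of-2 n, padding can outweigh the per-level savings)

Standard: 4913 multiplications (17^3). Strassen: 16807 multiplications (7^5, after padding to 32x32). Strassen reduces 8 recursive multiplications to 7 at each level.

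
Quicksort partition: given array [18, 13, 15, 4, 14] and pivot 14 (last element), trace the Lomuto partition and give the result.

Lomuto partition with pivot = 14:

Initial array: [18, 13, 15, 4, 14]

arr[0]=18 > 14: no swap
arr[1]=13 <= 14: swap with position 0, array becomes [13, 18, 15, 4, 14]
arr[2]=15 > 14: no swap
arr[3]=4 <= 14: swap with position 1, array becomes [13, 4, 15, 18, 14]

Place pivot at position 2: [13, 4, 14, 18, 15]
Pivot position: 2

After partitioning with pivot 14, the array becomes [13, 4, 14, 18, 15]. The pivot is placed at index 2. All elements to the left of the pivot are <= 14, and all elements to the right are > 14.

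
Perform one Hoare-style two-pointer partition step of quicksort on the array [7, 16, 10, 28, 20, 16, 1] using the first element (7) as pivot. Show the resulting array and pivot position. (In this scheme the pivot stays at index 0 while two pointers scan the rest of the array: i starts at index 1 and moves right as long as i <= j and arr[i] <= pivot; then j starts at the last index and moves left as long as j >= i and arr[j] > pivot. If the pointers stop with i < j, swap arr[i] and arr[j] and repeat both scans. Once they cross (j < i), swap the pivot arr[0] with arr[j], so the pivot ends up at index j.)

Hoare-style two-pointer partition with pivot = 7:

Initial array: [7, 16, 10, 28, 20, 16, 1]

Pointers start at i = 1, j = 6.
i stops at index 1 (arr[1]=16 > 7), j stops at index 6 (arr[6]=1 <= 7): swap arr[1] and arr[6], array becomes [7, 1, 10, 28, 20, 16, 16]
i ends at 2, j ends at 1: the pointers have crossed (j < i), so scanning stops.

Swap pivot arr[0] with arr[1] to place pivot at position 1: [1, 7, 10, 28, 20, 16, 16]
Pivot position: 1

After partitioning with pivot 7, the array becomes [1, 7, 10, 28, 20, 16, 16]. The pivot is placed at index 1. All elements to the left of the pivot are <= 7, and all elements to the right are > 7.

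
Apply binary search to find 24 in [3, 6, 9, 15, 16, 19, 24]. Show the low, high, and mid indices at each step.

Binary search for 24 in [3, 6, 9, 15, 16, 19, 24]:

lo=0, hi=6, mid=3, arr[mid]=15 -> 15 < 24, search right half
lo=4, hi=6, mid=5, arr[mid]=19 -> 19 < 24, search right half
lo=6, hi=6, mid=6, arr[mid]=24 -> Found target at index 6!

Binary search finds 24 at index 6 after 3 comparisons. The search repeatedly halves the search space by comparing with the middle element.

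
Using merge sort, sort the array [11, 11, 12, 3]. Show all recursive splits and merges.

Merge sort trace:

Split: [11, 11, 12, 3] -> [11, 11] and [12, 3]
  Split: [11, 11] -> [11] and [11]
  Merge: [11] + [11] -> [11, 11]
  Split: [12, 3] -> [12] and [3]
  Merge: [12] + [3] -> [3, 12]
Merge: [11, 11] + [3, 12] -> [3, 11, 11, 12]

Final sorted array: [3, 11, 11, 12]

The merge sort proceeds by recursively splitting the array and merging sorted halves.
After all merges, the sorted array is [3, 11, 11, 12].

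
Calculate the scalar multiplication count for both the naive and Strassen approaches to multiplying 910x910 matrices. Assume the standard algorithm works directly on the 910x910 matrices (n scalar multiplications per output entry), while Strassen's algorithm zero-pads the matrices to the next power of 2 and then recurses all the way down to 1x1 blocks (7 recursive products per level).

Matrix multiplication for 910x910 matrices:

Strassen's algorithm requires power-of-2 dimensions. Pad 910x910 to 1024x1024 (next power of 2).

Standard algorithm: 910^3 = 753571000 multiplications
Strassen's algorithm: 7^(log2(1024)) = 7^10 = 282475249 multiplications
Savings: 753571000 - 282475249 = 471095751 multiplications

Standard: 753571000 multiplications (910^3). Strassen: 282475249 multiplications (7^10, after padding to 1024x1024). Strassen reduces 8 recursive multiplications to 7 at each level.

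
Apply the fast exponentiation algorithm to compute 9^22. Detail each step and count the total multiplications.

Computing 9^22 by squaring (build up from 9^1; each line after the first costs one multiplication):

9^1 = 9
9^2 = (9^1)^2 = 9^2 = 81
9^4 = (9^2)^2 = 81^2 = 6561
9^5 = 9 * 9^4 = 9 * 6561 = 59049
9^10 = (9^5)^2 = 59049^2 = 3486784401
9^11 = 9 * 9^10 = 9 * 3486784401 = 31381059609
9^22 = (9^11)^2 = 31381059609^2 = 984770902183611232881

Result: 984770902183611232881
Multiplications needed: 6 (6 lines after 9^1)

9^22 = 984770902183611232881. Using exponentiation by squaring, this requires 6 multiplications. The key idea: if the exponent is even, square the half-power; if odd, multiply by the base once.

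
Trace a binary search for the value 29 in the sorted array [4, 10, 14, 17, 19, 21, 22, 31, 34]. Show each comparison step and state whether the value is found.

Binary search for 29 in [4, 10, 14, 17, 19, 21, 22, 31, 34]:

lo=0, hi=8, mid=4, arr[mid]=19 -> 19 < 29, search right half
lo=5, hi=8, mid=6, arr[mid]=22 -> 22 < 29, search right half
lo=7, hi=8, mid=7, arr[mid]=31 -> 31 > 29, search left half
lo=7 > hi=6, target 29 not found

Binary search determines that 29 is not in the array after 3 comparisons. The search space was exhausted without finding the target.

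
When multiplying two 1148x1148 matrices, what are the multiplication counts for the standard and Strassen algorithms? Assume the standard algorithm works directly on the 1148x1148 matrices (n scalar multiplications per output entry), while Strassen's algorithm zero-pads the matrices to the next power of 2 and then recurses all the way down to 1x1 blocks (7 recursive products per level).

Matrix multiplication for 1148x1148 matrices:

Strassen's algorithm requires power-of-2 dimensions. Pad 1148x1148 to 2048x2048 (next power of 2).

Standard algorithm: 1148^3 = 1512953792 multiplications
Strassen's algorithm: 7^(log2(2048)) = 7^11 = 1977326743 multiplications
Difference: 1512953792 - 1977326743 = -464372951 (Strassen uses MORE here due to padding overhead — for small or just-over-power-of-2 n, padding can outweigh the per-level savings)

Standard: 1512953792 multiplications (1148^3). Strassen: 1977326743 multiplications (7^11, after padding to 2048x2048). Strassen reduces 8 recursive multiplications to 7 at each level.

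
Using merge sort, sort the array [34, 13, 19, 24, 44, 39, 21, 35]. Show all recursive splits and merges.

Merge sort trace:

Split: [34, 13, 19, 24, 44, 39, 21, 35] -> [34, 13, 19, 24] and [44, 39, 21, 35]
  Split: [34, 13, 19, 24] -> [34, 13] and [19, 24]
    Split: [34, 13] -> [34] and [13]
    Merge: [34] + [13] -> [13, 34]
    Split: [19, 24] -> [19] and [24]
    Merge: [19] + [24] -> [19, 24]
  Merge: [13, 34] + [19, 24] -> [13, 19, 24, 34]
  Split: [44, 39, 21, 35] -> [44, 39] and [21, 35]
    Split: [44, 39] -> [44] and [39]
    Merge: [44] + [39] -> [39, 44]
    Split: [21, 35] -> [21] and [35]
    Merge: [21] + [35] -> [21, 35]
  Merge: [39, 44] + [21, 35] -> [21, 35, 39, 44]
Merge: [13, 19, 24, 34] + [21, 35, 39, 44] -> [13, 19, 21, 24, 34, 35, 39, 44]

Final sorted array: [13, 19, 21, 24, 34, 35, 39, 44]

The merge sort proceeds by recursively splitting the array and merging sorted halves.
After all merges, the sorted array is [13, 19, 21, 24, 34, 35, 39, 44].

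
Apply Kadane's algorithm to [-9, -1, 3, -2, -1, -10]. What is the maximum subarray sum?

Using Kadane's algorithm on [-9, -1, 3, -2, -1, -10]:

Scanning through the array:
Position 1 (value -1): max_ending_here = -1, max_so_far = -1
Position 2 (value 3): max_ending_here = 3, max_so_far = 3
Position 3 (value -2): max_ending_here = 1, max_so_far = 3
Position 4 (value -1): max_ending_here = 0, max_so_far = 3
Position 5 (value -10): max_ending_here = -10, max_so_far = 3

Maximum subarray: [3]
Maximum sum: 3

The maximum subarray is [3] with sum 3. This subarray runs from index 2 to index 2.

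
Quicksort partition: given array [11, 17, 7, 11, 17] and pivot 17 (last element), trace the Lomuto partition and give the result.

Lomuto partition with pivot = 17:

Initial array: [11, 17, 7, 11, 17]

arr[0]=11 <= 17: swap with position 0, array becomes [11, 17, 7, 11, 17]
arr[1]=17 <= 17: swap with position 1, array becomes [11, 17, 7, 11, 17]
arr[2]=7 <= 17: swap with position 2, array becomes [11, 17, 7, 11, 17]
arr[3]=11 <= 17: swap with position 3, array becomes [11, 17, 7, 11, 17]

Place pivot at position 4: [11, 17, 7, 11, 17]
Pivot position: 4

After partitioning with pivot 17, the array becomes [11, 17, 7, 11, 17]. The pivot is placed at index 4. All elements to the left of the pivot are <= 17, and all elements to the right are > 17.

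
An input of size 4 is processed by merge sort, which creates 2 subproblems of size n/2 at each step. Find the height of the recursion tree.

For divide and conquer with division factor 2:

Problem sizes at each level:
Level 0: 4
Level 1: 2
Level 2: 1

The root is level 0 and the size-1 base case is level 2 (the tree spans levels 0 through 2, i.e. 3 levels counting the root), so the depth is the number of divisions: log_2(4) = 2

The recursion tree depth is log_2(4) = 2. At each level, the problem size is divided by 2, so it takes 2 divisions to reduce to a base case of size 1. The algorithm makes 2 recursive calls at each level.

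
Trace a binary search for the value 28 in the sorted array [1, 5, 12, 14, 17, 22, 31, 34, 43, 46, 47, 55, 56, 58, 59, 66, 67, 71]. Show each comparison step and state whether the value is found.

Binary search for 28 in [1, 5, 12, 14, 17, 22, 31, 34, 43, 46, 47, 55, 56, 58, 59, 66, 67, 71]:

lo=0, hi=17, mid=8, arr[mid]=43 -> 43 > 28, search left half
lo=0, hi=7, mid=3, arr[mid]=14 -> 14 < 28, search right half
lo=4, hi=7, mid=5, arr[mid]=22 -> 22 < 28, search right half
lo=6, hi=7, mid=6, arr[mid]=31 -> 31 > 28, search left half
lo=6 > hi=5, target 28 not found

Binary search determines that 28 is not in the array after 4 comparisons. The search space was exhausted without finding the target.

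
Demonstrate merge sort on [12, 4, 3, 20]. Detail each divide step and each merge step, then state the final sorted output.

Merge sort trace:

Split: [12, 4, 3, 20] -> [12, 4] and [3, 20]
  Split: [12, 4] -> [12] and [4]
  Merge: [12] + [4] -> [4, 12]
  Split: [3, 20] -> [3] and [20]
  Merge: [3] + [20] -> [3, 20]
Merge: [4, 12] + [3, 20] -> [3, 4, 12, 20]

Final sorted array: [3, 4, 12, 20]

The merge sort proceeds by recursively splitting the array and merging sorted halves.
After all merges, the sorted array is [3, 4, 12, 20].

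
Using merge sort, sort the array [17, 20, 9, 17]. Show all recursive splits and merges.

Merge sort trace:

Split: [17, 20, 9, 17] -> [17, 20] and [9, 17]
  Split: [17, 20] -> [17] and [20]
  Merge: [17] + [20] -> [17, 20]
  Split: [9, 17] -> [9] and [17]
  Merge: [9] + [17] -> [9, 17]
Merge: [17, 20] + [9, 17] -> [9, 17, 17, 20]

Final sorted array: [9, 17, 17, 20]

The merge sort proceeds by recursively splitting the array and merging sorted halves.
After all merges, the sorted array is [9, 17, 17, 20].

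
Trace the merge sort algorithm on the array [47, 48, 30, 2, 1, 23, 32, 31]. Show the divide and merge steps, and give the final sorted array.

Merge sort trace:

Split: [47, 48, 30, 2, 1, 23, 32, 31] -> [47, 48, 30, 2] and [1, 23, 32, 31]
  Split: [47, 48, 30, 2] -> [47, 48] and [30, 2]
    Split: [47, 48] -> [47] and [48]
    Merge: [47] + [48] -> [47, 48]
    Split: [30, 2] -> [30] and [2]
    Merge: [30] + [2] -> [2, 30]
  Merge: [47, 48] + [2, 30] -> [2, 30, 47, 48]
  Split: [1, 23, 32, 31] -> [1, 23] and [32, 31]
    Split: [1, 23] -> [1] and [23]
    Merge: [1] + [23] -> [1, 23]
    Split: [32, 31] -> [32] and [31]
    Merge: [32] + [31] -> [31, 32]
  Merge: [1, 23] + [31, 32] -> [1, 23, 31, 32]
Merge: [2, 30, 47, 48] + [1, 23, 31, 32] -> [1, 2, 23, 30, 31, 32, 47, 48]

Final sorted array: [1, 2, 23, 30, 31, 32, 47, 48]

The merge sort proceeds by recursively splitting the array and merging sorted halves.
After all merges, the sorted array is [1, 2, 23, 30, 31, 32, 47, 48].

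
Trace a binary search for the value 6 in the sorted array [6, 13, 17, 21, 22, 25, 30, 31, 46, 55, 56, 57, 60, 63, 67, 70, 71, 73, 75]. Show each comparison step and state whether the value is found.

Binary search for 6 in [6, 13, 17, 21, 22, 25, 30, 31, 46, 55, 56, 57, 60, 63, 67, 70, 71, 73, 75]:

lo=0, hi=18, mid=9, arr[mid]=55 -> 55 > 6, search left half
lo=0, hi=8, mid=4, arr[mid]=22 -> 22 > 6, search left half
lo=0, hi=3, mid=1, arr[mid]=13 -> 13 > 6, search left half
lo=0, hi=0, mid=0, arr[mid]=6 -> Found target at index 0!

Binary search finds 6 at index 0 after 4 comparisons. The search repeatedly halves the search space by comparing with the middle element.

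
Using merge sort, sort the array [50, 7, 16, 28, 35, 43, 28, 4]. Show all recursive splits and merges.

Merge sort trace:

Split: [50, 7, 16, 28, 35, 43, 28, 4] -> [50, 7, 16, 28] and [35, 43, 28, 4]
  Split: [50, 7, 16, 28] -> [50, 7] and [16, 28]
    Split: [50, 7] -> [50] and [7]
    Merge: [50] + [7] -> [7, 50]
    Split: [16, 28] -> [16] and [28]
    Merge: [16] + [28] -> [16, 28]
  Merge: [7, 50] + [16, 28] -> [7, 16, 28, 50]
  Split: [35, 43, 28, 4] -> [35, 43] and [28, 4]
    Split: [35, 43] -> [35] and [43]
    Merge: [35] + [43] -> [35, 43]
    Split: [28, 4] -> [28] and [4]
    Merge: [28] + [4] -> [4, 28]
  Merge: [35, 43] + [4, 28] -> [4, 28, 35, 43]
Merge: [7, 16, 28, 50] + [4, 28, 35, 43] -> [4, 7, 16, 28, 28, 35, 43, 50]

Final sorted array: [4, 7, 16, 28, 28, 35, 43, 50]

The merge sort proceeds by recursively splitting the array and merging sorted halves.
After all merges, the sorted array is [4, 7, 16, 28, 28, 35, 43, 50].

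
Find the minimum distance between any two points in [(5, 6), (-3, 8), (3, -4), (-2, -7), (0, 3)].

Computing all pairwise distances among 5 points:

d((5, 6), (-3, 8)) = 8.2462
d((5, 6), (3, -4)) = 10.198
d((5, 6), (-2, -7)) = 14.7648
d((5, 6), (0, 3)) = 5.831 <-- minimum
d((-3, 8), (3, -4)) = 13.4164
d((-3, 8), (-2, -7)) = 15.0333
d((-3, 8), (0, 3)) = 5.831 <-- minimum
d((3, -4), (-2, -7)) = 5.831 <-- minimum
d((3, -4), (0, 3)) = 7.6158
d((-2, -7), (0, 3)) = 10.198

Minimum distance: 5.831 (tie among 3 pairs: (5, 6) and (0, 3); (-3, 8) and (0, 3); (3, -4) and (-2, -7))

The minimum Euclidean distance is 5.831. There is a tie: 3 pairs achieve this minimum — (5, 6) and (0, 3); (-3, 8) and (0, 3); (3, -4) and (-2, -7). Any of these is a valid closest pair. For 5 points, brute-force pairwise comparison is shown above. For large n, the divide-and-conquer algorithm (sort by x, recurse on halves, check the dividing strip) achieves O(n log n).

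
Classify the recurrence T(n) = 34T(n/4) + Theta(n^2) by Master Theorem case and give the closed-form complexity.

Master Theorem for T(n) = 34T(n/4) + O(n^2):

a = 34, b = 4, c = 2
log_b(a) = log_4(34) = 2.5437

Case 1: c = 2 < log_4(34) = 2.5437
T(n) = O(n^(log_4 34))

For T(n) = 34T(n/4) + O(n^2): log_4(34) = 2.5437. This is Case 1 of the Master Theorem (c < log_b(a), work dominated by leaves), giving O(n^(log_4 34)).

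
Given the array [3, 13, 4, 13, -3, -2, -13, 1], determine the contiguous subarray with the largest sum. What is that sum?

Using Kadane's algorithm on [3, 13, 4, 13, -3, -2, -13, 1]:

Scanning through the array:
Position 1 (value 13): max_ending_here = 16, max_so_far = 16
Position 2 (value 4): max_ending_here = 20, max_so_far = 20
Position 3 (value 13): max_ending_here = 33, max_so_far = 33
Position 4 (value -3): max_ending_here = 30, max_so_far = 33
Position 5 (value -2): max_ending_here = 28, max_so_far = 33
Position 6 (value -13): max_ending_here = 15, max_so_far = 33
Position 7 (value 1): max_ending_here = 16, max_so_far = 33

Maximum subarray: [3, 13, 4, 13]
Maximum sum: 33

The maximum subarray is [3, 13, 4, 13] with sum 33. This subarray runs from index 0 to index 3.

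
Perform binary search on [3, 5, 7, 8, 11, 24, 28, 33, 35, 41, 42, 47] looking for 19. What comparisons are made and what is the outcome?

Binary search for 19 in [3, 5, 7, 8, 11, 24, 28, 33, 35, 41, 42, 47]:

lo=0, hi=11, mid=5, arr[mid]=24 -> 24 > 19, search left half
lo=0, hi=4, mid=2, arr[mid]=7 -> 7 < 19, search right half
lo=3, hi=4, mid=3, arr[mid]=8 -> 8 < 19, search right half
lo=4, hi=4, mid=4, arr[mid]=11 -> 11 < 19, search right half
lo=5 > hi=4, target 19 not found

Binary search determines that 19 is not in the array after 4 comparisons. The search space was exhausted without finding the target.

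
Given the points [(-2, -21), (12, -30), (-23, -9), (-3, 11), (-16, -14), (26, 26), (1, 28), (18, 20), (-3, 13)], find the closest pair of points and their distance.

Computing all pairwise distances among 9 points:

d((-2, -21), (12, -30)) = 16.6433
d((-2, -21), (-23, -9)) = 24.1868
d((-2, -21), (-3, 11)) = 32.0156
d((-2, -21), (-16, -14)) = 15.6525
d((-2, -21), (26, 26)) = 54.7083
d((-2, -21), (1, 28)) = 49.0918
d((-2, -21), (18, 20)) = 45.618
d((-2, -21), (-3, 13)) = 34.0147
d((12, -30), (-23, -9)) = 40.8167
d((12, -30), (-3, 11)) = 43.6578
d((12, -30), (-16, -14)) = 32.249
d((12, -30), (26, 26)) = 57.7235
d((12, -30), (1, 28)) = 59.0339
d((12, -30), (18, 20)) = 50.3587
d((12, -30), (-3, 13)) = 45.5412
d((-23, -9), (-3, 11)) = 28.2843
d((-23, -9), (-16, -14)) = 8.6023
d((-23, -9), (26, 26)) = 60.2163
d((-23, -9), (1, 28)) = 44.1022
d((-23, -9), (18, 20)) = 50.2195
d((-23, -9), (-3, 13)) = 29.7321
d((-3, 11), (-16, -14)) = 28.178
d((-3, 11), (26, 26)) = 32.6497
d((-3, 11), (1, 28)) = 17.4642
d((-3, 11), (18, 20)) = 22.8473
d((-3, 11), (-3, 13)) = 2.0 <-- minimum
d((-16, -14), (26, 26)) = 58.0
d((-16, -14), (1, 28)) = 45.31
d((-16, -14), (18, 20)) = 48.0833
d((-16, -14), (-3, 13)) = 29.9666
d((26, 26), (1, 28)) = 25.0799
d((26, 26), (18, 20)) = 10.0
d((26, 26), (-3, 13)) = 31.7805
d((1, 28), (18, 20)) = 18.7883
d((1, 28), (-3, 13)) = 15.5242
d((18, 20), (-3, 13)) = 22.1359

Closest pair: (-3, 11) and (-3, 13) with distance 2.0

The closest pair is (-3, 11) and (-3, 13) with Euclidean distance 2.0. For 9 points, brute-force pairwise comparison is shown above. For large n, the divide-and-conquer algorithm (sort by x, recurse on halves, check the dividing strip) achieves O(n log n).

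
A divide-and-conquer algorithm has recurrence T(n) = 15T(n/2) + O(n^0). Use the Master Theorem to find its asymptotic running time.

Master Theorem for T(n) = 15T(n/2) + O(n^0):

a = 15, b = 2, c = 0
log_b(a) = log_2(15) = 3.9069

Case 1: c = 0 < log_2(15) = 3.9069
T(n) = O(n^(log_2 15))

For T(n) = 15T(n/2) + O(n^0): log_2(15) = 3.9069. This is Case 1 of the Master Theorem (c < log_b(a), work dominated by leaves), giving O(n^(log_2 15)).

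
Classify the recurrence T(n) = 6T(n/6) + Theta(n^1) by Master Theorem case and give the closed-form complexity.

Master Theorem for T(n) = 6T(n/6) + O(n^1):

a = 6, b = 6, c = 1
log_b(a) = log_6(6) = 1.0000

Case 2: c = 1 = log_6(6) = 1.0000
T(n) = O(n^1 log n) = O(n log n)

For T(n) = 6T(n/6) + O(n^1): log_6(6) = 1.0000. This is Case 2 of the Master Theorem (c = log_b(a), equal work at all levels), giving O(n log n).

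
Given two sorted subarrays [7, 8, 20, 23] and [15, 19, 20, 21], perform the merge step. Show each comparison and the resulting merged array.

Merging process:

Compare 7 vs 15: take 7 from left. Merged: [7]
Compare 8 vs 15: take 8 from left. Merged: [7, 8]
Compare 20 vs 15: take 15 from right. Merged: [7, 8, 15]
Compare 20 vs 19: take 19 from right. Merged: [7, 8, 15, 19]
Compare 20 vs 20: take 20 from left. Merged: [7, 8, 15, 19, 20]
Compare 23 vs 20: take 20 from right. Merged: [7, 8, 15, 19, 20, 20]
Compare 23 vs 21: take 21 from right. Merged: [7, 8, 15, 19, 20, 20, 21]
Append remaining from left: [23]. Merged: [7, 8, 15, 19, 20, 20, 21, 23]

Final merged array: [7, 8, 15, 19, 20, 20, 21, 23]
Total comparisons: 7

The merged array is [7, 8, 15, 19, 20, 20, 21, 23], requiring 7 comparisons. The merge step runs in O(n) time where n is the total number of elements.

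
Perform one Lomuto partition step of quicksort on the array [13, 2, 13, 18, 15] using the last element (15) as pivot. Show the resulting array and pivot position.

Lomuto partition with pivot = 15:

Initial array: [13, 2, 13, 18, 15]

arr[0]=13 <= 15: swap with position 0, array becomes [13, 2, 13, 18, 15]
arr[1]=2 <= 15: swap with position 1, array becomes [13, 2, 13, 18, 15]
arr[2]=13 <= 15: swap with position 2, array becomes [13, 2, 13, 18, 15]
arr[3]=18 > 15: no swap

Place pivot at position 3: [13, 2, 13, 15, 18]
Pivot position: 3

After partitioning with pivot 15, the array becomes [13, 2, 13, 15, 18]. The pivot is placed at index 3. All elements to the left of the pivot are <= 15, and all elements to the right are > 15.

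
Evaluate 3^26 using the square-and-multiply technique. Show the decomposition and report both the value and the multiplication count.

Computing 3^26 by squaring (build up from 3^1; each line after the first costs one multiplication):

3^1 = 3
3^2 = (3^1)^2 = 3^2 = 9
3^3 = 3 * 3^2 = 3 * 9 = 27
3^6 = (3^3)^2 = 27^2 = 729
3^12 = (3^6)^2 = 729^2 = 531441
3^13 = 3 * 3^12 = 3 * 531441 = 1594323
3^26 = (3^13)^2 = 1594323^2 = 2541865828329

Result: 2541865828329
Multiplications needed: 6 (6 lines after 3^1)

3^26 = 2541865828329. Using exponentiation by squaring, this requires 6 multiplications. The key idea: if the exponent is even, square the half-power; if odd, multiply by the base once.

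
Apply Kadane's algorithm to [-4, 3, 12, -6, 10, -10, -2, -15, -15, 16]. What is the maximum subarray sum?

Using Kadane's algorithm on [-4, 3, 12, -6, 10, -10, -2, -15, -15, 16]:

Scanning through the array:
Position 1 (value 3): max_ending_here = 3, max_so_far = 3
Position 2 (value 12): max_ending_here = 15, max_so_far = 15
Position 3 (value -6): max_ending_here = 9, max_so_far = 15
Position 4 (value 10): max_ending_here = 19, max_so_far = 19
Position 5 (value -10): max_ending_here = 9, max_so_far = 19
Position 6 (value -2): max_ending_here = 7, max_so_far = 19
Position 7 (value -15): max_ending_here = -8, max_so_far = 19
Position 8 (value -15): max_ending_here = -15, max_so_far = 19
Position 9 (value 16): max_ending_here = 16, max_so_far = 19

Maximum subarray: [3, 12, -6, 10]
Maximum sum: 19

The maximum subarray is [3, 12, -6, 10] with sum 19. This subarray runs from index 1 to index 4.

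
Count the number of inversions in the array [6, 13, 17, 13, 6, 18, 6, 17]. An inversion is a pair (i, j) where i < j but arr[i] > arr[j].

Finding inversions in [6, 13, 17, 13, 6, 18, 6, 17]:

(1, 4): arr[1]=13 > arr[4]=6
(1, 6): arr[1]=13 > arr[6]=6
(2, 3): arr[2]=17 > arr[3]=13
(2, 4): arr[2]=17 > arr[4]=6
(2, 6): arr[2]=17 > arr[6]=6
(3, 4): arr[3]=13 > arr[4]=6
(3, 6): arr[3]=13 > arr[6]=6
(5, 6): arr[5]=18 > arr[6]=6
(5, 7): arr[5]=18 > arr[7]=17

Total inversions: 9

The array has 9 inversion(s): (1,4), (1,6), (2,3), (2,4), (2,6), (3,4), (3,6), (5,6), (5,7). Each pair (i,j) satisfies i < j and arr[i] > arr[j].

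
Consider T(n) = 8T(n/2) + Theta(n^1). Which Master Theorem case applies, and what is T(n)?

Master Theorem for T(n) = 8T(n/2) + O(n^1):

a = 8, b = 2, c = 1
log_b(a) = log_2(8) = 3.0000

Case 1: c = 1 < log_2(8) = 3.0000
T(n) = O(n^(log_2 8)) = O(n^3)

For T(n) = 8T(n/2) + O(n^1): log_2(8) = 3.0000. This is Case 1 of the Master Theorem (c < log_b(a), work dominated by leaves), giving O(n^3).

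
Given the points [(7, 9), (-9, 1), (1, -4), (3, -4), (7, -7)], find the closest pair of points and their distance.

Computing all pairwise distances among 5 points:

d((7, 9), (-9, 1)) = 17.8885
d((7, 9), (1, -4)) = 14.3178
d((7, 9), (3, -4)) = 13.6015
d((7, 9), (7, -7)) = 16.0
d((-9, 1), (1, -4)) = 11.1803
d((-9, 1), (3, -4)) = 13.0
d((-9, 1), (7, -7)) = 17.8885
d((1, -4), (3, -4)) = 2.0 <-- minimum
d((1, -4), (7, -7)) = 6.7082
d((3, -4), (7, -7)) = 5.0

Closest pair: (1, -4) and (3, -4) with distance 2.0

The closest pair is (1, -4) and (3, -4) with Euclidean distance 2.0. For 5 points, brute-force pairwise comparison is shown above. For large n, the divide-and-conquer algorithm (sort by x, recurse on halves, check the dividing strip) achieves O(n log n).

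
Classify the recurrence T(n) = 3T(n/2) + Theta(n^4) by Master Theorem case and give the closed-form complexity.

Master Theorem for T(n) = 3T(n/2) + O(n^4):

a = 3, b = 2, c = 4
log_b(a) = log_2(3) = 1.5850

Case 3: c = 4 > log_2(3) = 1.5850
T(n) = O(n^4) = O(n^4)

For T(n) = 3T(n/2) + O(n^4): log_2(3) = 1.5850. This is Case 3 of the Master Theorem (c > log_b(a), work dominated by root), giving O(n^4).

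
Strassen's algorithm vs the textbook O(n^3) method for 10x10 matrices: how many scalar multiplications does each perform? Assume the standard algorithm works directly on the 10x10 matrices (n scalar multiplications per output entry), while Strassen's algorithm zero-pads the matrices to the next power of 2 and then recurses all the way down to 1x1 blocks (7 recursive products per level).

Matrix multiplication for 10x10 matrices:

Strassen's algorithm requires power-of-2 dimensions. Pad 10x10 to 16x16 (next power of 2).

Standard algorithm: 10^3 = 1000 multiplications
Strassen's algorithm: 7^(log2(16)) = 7^4 = 2401 multiplications
Difference: 1000 - 2401 = -1401 (Strassen uses MORE here due to padding overhead — for small or just-over-power-of-2 n, padding can outweigh the per-level savings)

Standard: 1000 multiplications (10^3). Strassen: 2401 multiplications (7^4, after padding to 16x16). Strassen reduces 8 recursive multiplications to 7 at each level.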